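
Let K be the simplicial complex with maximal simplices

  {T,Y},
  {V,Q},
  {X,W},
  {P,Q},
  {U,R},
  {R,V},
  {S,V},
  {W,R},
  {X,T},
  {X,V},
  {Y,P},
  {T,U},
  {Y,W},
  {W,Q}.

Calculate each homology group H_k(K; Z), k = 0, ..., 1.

We work with the vertex ordering P < Q < R < S < T < U < V < W < X < Y. The simplices of K, each written with vertices in increasing order, are:

  0-simplices (10): P, Q, R, S, T, U, V, W, X, Y
  1-simplices (14): PQ, PY, QV, QW, RU, RV, RW, SV, TU, TX, TY, VX, WX, WY

so the chain groups are C_0 ≅ Z^10, C_1 ≅ Z^14.

∂_1: C_1 → C_0 sends each edge [p,q] (with p < q) to q − p.
This gives a 10×14 integer matrix of rank 9; reducing to Smith normal form yields diagonal entries (1,1,1,1,1,1,1,1,1).

Computing H_k = (kernel of ∂_k) / (image of ∂_{k+1}):

  H_0: rank C_0 − rank ∂_1 = 10 − 9 = 1, and the invariant factors of ∂_1 are all 1, so H_0 = Z.
  H_1: rank ker ∂_1 − rank ∂_2 = (14 − 9) − 0 = 5, and there is no ∂_2, so H_1 = Z^5.

H_0 ≅ Z,  H_1 ≅ Z^5.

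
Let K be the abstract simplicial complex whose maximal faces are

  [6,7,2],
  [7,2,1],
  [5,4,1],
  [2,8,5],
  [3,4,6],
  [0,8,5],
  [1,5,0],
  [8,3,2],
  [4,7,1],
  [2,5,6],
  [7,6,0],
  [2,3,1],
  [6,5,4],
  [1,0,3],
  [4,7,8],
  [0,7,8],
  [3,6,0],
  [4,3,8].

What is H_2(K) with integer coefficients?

H_2 = Z.

Fix the vertex order 0 < 1 < 2 < 3 < 4 < 5 < 6 < 7 < 8 and write every simplex with vertices in increasing order. Then dim K = 2 and the simplices of K are:

  0-simplices (9): [0], [1], [2], [3], [4], [5], [6], [7], [8]
  1-simplices (27): (27 of them)
  2-simplices (18): [0,1,3], [0,1,5], [0,3,6], [0,5,8], [0,6,7], [0,7,8], [1,2,3], [1,2,7], [1,4,5], [1,4,7], [2,3,8], [2,5,6], [2,5,8], [2,6,7], [3,4,6], [3,4,8], [4,5,6], [4,7,8]

so the chain groups are C_0 ≅ Z^9, C_1 ≅ Z^27, C_2 ≅ Z^18.

∂_1: C_1 → C_0 maps an edge to its endpoints' difference, ∂[p,q] = q − p. For instance
  ∂[2,8] = [8] − [2].
This gives a 9×27 integer matrix of rank 8; reducing to Smith normal form yields diagonal entries (1,1,1,1,1,1,1,1).

The boundary map ∂_2: C_2 → C_1 maps a triangle to the signed sum of its edges. For instance
  ∂[0,7,8] = [7,8] − [0,8] + [0,7],
  ∂[3,4,6] = [4,6] − [3,6] + [3,4].
The resulting 27×18 matrix has rank 17, and its Smith normal form has invariant factors (1,1,1,1,1,1,1,1,1,1,1,1,1,1,1,1,1).

From H_k ≅ ker(∂_k) / im(∂_{k+1}) we obtain:

  H_2: rank ker ∂_2 − rank ∂_3 = (18 − 17) − 0 = 1, and there is no ∂_3, so H_2 = Z.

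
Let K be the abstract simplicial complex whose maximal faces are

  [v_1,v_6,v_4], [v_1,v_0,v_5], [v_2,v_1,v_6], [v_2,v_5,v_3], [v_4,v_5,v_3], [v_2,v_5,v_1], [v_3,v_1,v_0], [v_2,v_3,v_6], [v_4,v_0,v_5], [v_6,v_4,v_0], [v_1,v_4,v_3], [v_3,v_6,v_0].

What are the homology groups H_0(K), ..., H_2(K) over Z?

Take the total order v_0 < v_1 < v_2 < v_3 < v_4 < v_5 < v_6 on the vertex set. Then K (dimension 2) consists of the simplices:

  0-simplices (7): [v_0], [v_1], [v_2], [v_3], [v_4], [v_5], [v_6]
  1-simplices (18): (18 of them)
  2-simplices (12): (12 of them)

so the chain groups are C_0 ≅ Z^7, C_1 ≅ Z^18, C_2 ≅ Z^12.

The boundary map ∂_1: C_1 → C_0 sends each edge [p,q] (with p < q) to q − p. For instance
  ∂[v_1,v_2] = [v_2] − [v_1].
As a 7×18 matrix over Z this has rank 6, with invariant factors (1,1,1,1,1,1).

Boundary ∂_2: C_2 → C_1 maps a triangle to the signed sum of its edges. For instance
  ∂[v_3,v_4,v_5] = [v_4,v_5] − [v_3,v_5] + [v_3,v_4],
  ∂[v_2,v_3,v_5] = [v_3,v_5] − [v_2,v_5] + [v_2,v_3].
This gives a 18×12 integer matrix of rank 12; reducing to Smith normal form yields diagonal entries (1,1,1,1,1,1,1,1,1,1,1,2).

Reading off H_k = ker ∂_k / im ∂_{k+1}:

  H_0: rank C_0 − rank ∂_1 = 7 − 6 = 1, and the invariant factors of ∂_1 are all 1, so H_0 = Z.
  H_1: rank ker ∂_1 − rank ∂_2 = (18 − 6) − 12 = 0, and ∂_2 has invariant factor 2 > 1, so H_1 = Z/2.
  H_2: rank ker ∂_2 − rank ∂_3 = (12 − 12) − 0 = 0, and there is no ∂_3, so H_2 = 0.

(K is a triangulation of the real projective plane RP^2.)

H_0 = Z,  H_1 = Z/2,  H_2 = 0.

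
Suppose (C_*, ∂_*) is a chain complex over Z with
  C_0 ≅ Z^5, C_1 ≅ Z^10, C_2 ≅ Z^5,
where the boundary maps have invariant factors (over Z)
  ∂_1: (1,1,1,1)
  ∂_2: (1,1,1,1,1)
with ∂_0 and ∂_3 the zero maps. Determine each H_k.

H_0 ≅ Z,  H_1 ≅ Z,  H_2 = 0.

H_0: b_0 = 5 − 0 − 4 = 1; torsion from ∂_1 factors > 1: none. So H_0 ≅ Z.
H_1: b_1 = 10 − 4 − 5 = 1; torsion from ∂_2 factors > 1: none. So H_1 ≅ Z.
H_2: b_2 = 5 − 5 − 0 = 0; torsion from ∂_3 factors > 1: none. So H_2 ≅ 0.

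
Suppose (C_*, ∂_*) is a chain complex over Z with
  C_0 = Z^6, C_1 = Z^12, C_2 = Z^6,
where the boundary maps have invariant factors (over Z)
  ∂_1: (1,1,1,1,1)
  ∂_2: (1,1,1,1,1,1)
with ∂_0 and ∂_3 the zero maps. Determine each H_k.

H_0: b_0 = 6 − 0 − 5 = 1; torsion from ∂_1 factors > 1: none. So H_0 ≅ Z.
H_1: b_1 = 12 − 5 − 6 = 1; torsion from ∂_2 factors > 1: none. So H_1 ≅ Z.
H_2: b_2 = 6 − 6 − 0 = 0; torsion from ∂_3 factors > 1: none. So H_2 ≅ 0.

H_0 ≅ Z,  H_1 ≅ Z,  H_2 = 0.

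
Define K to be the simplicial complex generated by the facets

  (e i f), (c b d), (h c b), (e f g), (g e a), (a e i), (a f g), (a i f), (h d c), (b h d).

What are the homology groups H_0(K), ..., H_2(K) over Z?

Order the vertices as a < b < c < d < e < f < g < h < i. Listing each simplex with vertices in this order, K has dimension 2 with simplices:

  0-simplices (9): a, b, c, d, e, f, g, h, i
  1-simplices (15): ae, af, ag, ai, bc, bd, bh, cd, ch, dh, ef, eg, ei, fg, fi
  2-simplices (10): aeg, aei, afg, afi, bcd, bch, bdh, cdh, efg, efi

giving chain groups C_0 ≅ Z^9, C_1 ≅ Z^15, C_2 ≅ Z^10.

∂_1: C_1 → C_0 maps an edge to its endpoints' difference, ∂[p,q] = q − p.
This gives a 9×15 integer matrix of rank 7; reducing to Smith normal form yields diagonal entries (1,1,1,1,1,1,1).

Boundary ∂_2: C_2 → C_1 acts by ∂[p,q,r] = [q,r] − [p,r] + [p,q]. For instance
  ∂bcd = cd − bd + bc,
  ∂efi = fi − ei + ef.
The resulting 15×10 matrix has rank 8, and its Smith normal form has invariant factors (1,1,1,1,1,1,1,1).

Computing H_k = (kernel of ∂_k) / (image of ∂_{k+1}):

  H_0: rank C_0 − rank ∂_1 = 9 − 7 = 2, and the invariant factors of ∂_1 are all 1, so H_0 = Z^2.
  H_1: rank ker ∂_1 − rank ∂_2 = (15 − 7) − 8 = 0, and the invariant factors of ∂_2 are all 1, so H_1 = 0.
  H_2: rank ker ∂_2 − rank ∂_3 = (10 − 8) − 0 = 2, and there is no ∂_3, so H_2 = Z^2.

H_0 ≅ Z^2,  H_1 = 0,  H_2 ≅ Z^2.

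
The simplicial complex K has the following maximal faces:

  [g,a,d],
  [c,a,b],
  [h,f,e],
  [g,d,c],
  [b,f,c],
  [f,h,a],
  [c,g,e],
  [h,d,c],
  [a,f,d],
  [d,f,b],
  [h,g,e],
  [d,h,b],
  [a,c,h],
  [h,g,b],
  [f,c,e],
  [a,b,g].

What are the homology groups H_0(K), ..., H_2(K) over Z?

Take the total order a < b < c < d < e < f < g < h on the vertex set. Then K (dimension 2) consists of the simplices:

  0-simplices (8): a, b, c, d, e, f, g, h
  1-simplices (24): ab, ac, ad, af, ag, ah, bc, bd, bf, bg, bh, cd, ce, cf, cg, ch, df, dg, dh, ef, eg, eh, fh, gh
  2-simplices (16): abc, abg, ach, adf, adg, afh, bcf, bdf, bdh, bgh, cdg, cdh, cef, ceg, efh, egh

so the chain groups are C_0 ≅ Z^8, C_1 ≅ Z^24, C_2 ≅ Z^16.

∂_1: C_1 → C_0 sends each edge [p,q] (with p < q) to q − p. For instance
  ∂bg = g − b.
The resulting 8×24 matrix has rank 7, and its Smith normal form has invariant factors (1,1,1,1,1,1,1).

∂_2: C_2 → C_1 acts by ∂[p,q,r] = [q,r] − [p,r] + [p,q]. For instance
  ∂cef = ef − cf + ce,
  ∂bgh = gh − bh + bg.
The 24×16 boundary matrix has rank 15 and Smith normal form diag(1,1,1,1,1,1,1,1,1,1,1,1,1,1,1).

Reading off H_k = ker ∂_k / im ∂_{k+1}:

  H_0: rank C_0 − rank ∂_1 = 8 − 7 = 1, and the invariant factors of ∂_1 are all 1, so H_0 = Z.
  H_1: rank ker ∂_1 − rank ∂_2 = (24 − 7) − 15 = 2, and the invariant factors of ∂_2 are all 1, so H_1 = Z^2.
  H_2: rank ker ∂_2 − rank ∂_3 = (16 − 15) − 0 = 1, and there is no ∂_3, so H_2 = Z.

(K is a triangulation of the torus T^2.)

H_0 = Z,  H_1 = Z^2,  H_2 = Z.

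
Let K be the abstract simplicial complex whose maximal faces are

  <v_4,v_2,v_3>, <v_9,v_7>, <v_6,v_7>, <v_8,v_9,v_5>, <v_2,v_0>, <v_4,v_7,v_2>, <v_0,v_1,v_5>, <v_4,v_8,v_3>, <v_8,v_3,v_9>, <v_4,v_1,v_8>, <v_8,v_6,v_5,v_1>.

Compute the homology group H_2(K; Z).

H_2 ≅ 0.

We work with the vertex ordering v_0 < v_1 < v_2 < v_3 < v_4 < v_5 < v_6 < v_7 < v_8 < v_9. The simplices of K, each written with vertices in increasing order, are:

  0-simplices (10): [v_0], [v_1], [v_2], [v_3], [v_4], [v_5], [v_6], [v_7], [v_8], [v_9]
  1-simplices (22): (22 of them)
  2-simplices (11): (11 of them)
  3-simplices (1): [v_1,v_5,v_6,v_8]

Hence C_0 ≅ Z^10, C_1 ≅ Z^22, C_2 ≅ Z^11, C_3 ≅ Z^1.

∂_1: C_1 → C_0 is given by ∂[p,q] = [q] − [p].
The resulting 10×22 matrix has rank 9, and its Smith normal form has invariant factors (1,1,1,1,1,1,1,1,1).

The boundary map ∂_2: C_2 → C_1 maps a triangle to the signed sum of its edges. For instance
  ∂[v_3,v_8,v_9] = [v_8,v_9] − [v_3,v_9] + [v_3,v_8],
  ∂[v_1,v_6,v_8] = [v_6,v_8] − [v_1,v_8] + [v_1,v_6].
As a 22×11 matrix over Z this has rank 10, with invariant factors (1,1,1,1,1,1,1,1,1,1).

∂_3: C_3 → C_2 sends each 3-simplex σ to the alternating sum Σ_i (−1)^i (σ with its i-th vertex removed). For instance
  ∂[v_1,v_5,v_6,v_8] = [v_5,v_6,v_8] − [v_1,v_6,v_8] + [v_1,v_5,v_8] − [v_1,v_5,v_6].
The 11×1 boundary matrix has rank 1 and Smith normal form diag(1).

Computing H_k = (kernel of ∂_k) / (image of ∂_{k+1}):

  H_2: rank ker ∂_2 − rank ∂_3 = (11 − 10) − 1 = 0, and the invariant factors of ∂_3 are all 1, so H_2 = 0.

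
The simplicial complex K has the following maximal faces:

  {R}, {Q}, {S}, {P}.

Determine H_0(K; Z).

Take the total order P < Q < R < S on the vertex set. Then K (dimension 0) consists of the simplices:

  0-simplices (4): P, Q, R, S

giving chain groups C_0 ≅ Z^4.

From H_k ≅ ker(∂_k) / im(∂_{k+1}) we obtain:

  H_0: rank C_0 − rank ∂_1 = 4 − 0 = 4, and there is no ∂_1, so H_0 = Z^4.

H_0 ≅ Z^4.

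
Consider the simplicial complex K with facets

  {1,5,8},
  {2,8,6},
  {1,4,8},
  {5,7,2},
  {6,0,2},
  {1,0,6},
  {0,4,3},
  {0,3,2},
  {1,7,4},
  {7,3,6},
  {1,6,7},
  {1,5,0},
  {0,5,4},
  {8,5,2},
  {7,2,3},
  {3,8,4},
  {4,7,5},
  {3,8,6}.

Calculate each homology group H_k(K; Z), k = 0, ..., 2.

H_0 = Z,  H_1 = Z × Z/2,  H_2 = 0.

Order the vertices as 0 < 1 < 2 < 3 < 4 < 5 < 6 < 7 < 8. Listing each simplex with vertices in this order, K has dimension 2 with simplices:

  0-simplices (9): [0], [1], [2], [3], [4], [5], [6], [7], [8]
  1-simplices (27): (27 of them)
  2-simplices (18): [0,1,5], [0,1,6], [0,2,3], [0,2,6], [0,3,4], [0,4,5], [1,4,7], [1,4,8], [1,5,8], [1,6,7], [2,3,7], [2,5,7], [2,5,8], [2,6,8], [3,4,8], [3,6,7], [3,6,8], [4,5,7]

Hence C_0 ≅ Z^9, C_1 ≅ Z^27, C_2 ≅ Z^18.

Boundary ∂_1: C_1 → C_0 is given by ∂[p,q] = [q] − [p].
The resulting 9×27 matrix has rank 8, and its Smith normal form has invariant factors (1,1,1,1,1,1,1,1).

The boundary map ∂_2: C_2 → C_1 sends each 2-simplex [p,q,r] to [q,r] − [p,r] + [p,q]. For instance
  ∂[1,5,8] = [5,8] − [1,8] + [1,5],
  ∂[4,5,7] = [5,7] − [4,7] + [4,5].
As a 27×18 matrix over Z this has rank 18, with invariant factors (1,1,1,1,1,1,1,1,1,1,1,1,1,1,1,1,1,2).

Reading off H_k = ker ∂_k / im ∂_{k+1}:

  H_0: rank C_0 − rank ∂_1 = 9 − 8 = 1, and the invariant factors of ∂_1 are all 1, so H_0 ≅ Z.
  H_1: rank ker ∂_1 − rank ∂_2 = (27 − 8) − 18 = 1, and ∂_2 has invariant factor 2 > 1, so H_1 ≅ Z × Z/2.
  H_2: rank ker ∂_2 − rank ∂_3 = (18 − 18) − 0 = 0, and there is no ∂_3, so H_2 ≅ 0.

As a check, the Euler characteristic is 9 − 27 + 18 = 0, which agrees with 1 − 1 + 0 = 0.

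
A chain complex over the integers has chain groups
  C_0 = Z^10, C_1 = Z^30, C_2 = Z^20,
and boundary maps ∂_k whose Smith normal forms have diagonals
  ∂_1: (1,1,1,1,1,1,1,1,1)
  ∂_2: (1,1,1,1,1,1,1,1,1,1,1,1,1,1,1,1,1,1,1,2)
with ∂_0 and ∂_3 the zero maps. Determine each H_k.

H_0 = Z,  H_1 = Z ⊕ Z/2,  H_2 = 0.

H_0: b_0 = 10 − 0 − 9 = 1; torsion from ∂_1 factors > 1: none. So H_0 = Z.
H_1: b_1 = 30 − 9 − 20 = 1; torsion from ∂_2 factors > 1: [2]. So H_1 = Z ⊕ Z/2.
H_2: b_2 = 20 − 20 − 0 = 0; torsion from ∂_3 factors > 1: none. So H_2 = 0.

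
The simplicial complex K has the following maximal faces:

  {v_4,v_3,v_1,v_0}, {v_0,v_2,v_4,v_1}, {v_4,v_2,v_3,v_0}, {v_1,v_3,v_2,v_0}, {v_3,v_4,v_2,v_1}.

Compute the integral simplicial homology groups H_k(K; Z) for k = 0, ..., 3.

Fix the vertex order v_0 < v_1 < v_2 < v_3 < v_4 and write every simplex with vertices in increasing order. Then dim K = 3 and the simplices of K are:

  0-simplices (5): [v_0], [v_1], [v_2], [v_3], [v_4]
  1-simplices (10): [v_0,v_1], [v_0,v_2], [v_0,v_3], [v_0,v_4], [v_1,v_2], [v_1,v_3], [v_1,v_4], [v_2,v_3], [v_2,v_4], [v_3,v_4]
  2-simplices (10): [v_0,v_1,v_2], [v_0,v_1,v_3], [v_0,v_1,v_4], [v_0,v_2,v_3], [v_0,v_2,v_4], [v_0,v_3,v_4], [v_1,v_2,v_3], [v_1,v_2,v_4], [v_1,v_3,v_4], [v_2,v_3,v_4]
  3-simplices (5): [v_0,v_1,v_2,v_3], [v_0,v_1,v_2,v_4], [v_0,v_1,v_3,v_4], [v_0,v_2,v_3,v_4], [v_1,v_2,v_3,v_4]

so the chain groups are C_0 ≅ Z^5, C_1 ≅ Z^10, C_2 ≅ Z^10, C_3 ≅ Z^5.

∂_1: C_1 → C_0 sends each edge [p,q] (with p < q) to q − p.
This gives a 5×10 integer matrix of rank 4; reducing to Smith normal form yields diagonal entries (1,1,1,1).

Boundary ∂_2: C_2 → C_1 acts by ∂[p,q,r] = [q,r] − [p,r] + [p,q]. For instance
  ∂[v_1,v_2,v_3] = [v_2,v_3] − [v_1,v_3] + [v_1,v_2],
  ∂[v_0,v_1,v_4] = [v_1,v_4] − [v_0,v_4] + [v_0,v_1].
As a 10×10 matrix over Z this has rank 6, with invariant factors (1,1,1,1,1,1).

The boundary map ∂_3: C_3 → C_2 sends each 3-simplex σ to the alternating sum Σ_i (−1)^i (σ with its i-th vertex removed). For instance
  ∂[v_0,v_1,v_2,v_3] = [v_1,v_2,v_3] − [v_0,v_2,v_3] + [v_0,v_1,v_3] − [v_0,v_1,v_2],
  ∂[v_1,v_2,v_3,v_4] = [v_2,v_3,v_4] − [v_1,v_3,v_4] + [v_1,v_2,v_4] − [v_1,v_2,v_3].
The 10×5 boundary matrix has rank 4 and Smith normal form diag(1,1,1,1).

From H_k ≅ ker(∂_k) / im(∂_{k+1}) we obtain:

  H_0: rank C_0 − rank ∂_1 = 5 − 4 = 1, and the invariant factors of ∂_1 are all 1, so H_0 ≅ Z.
  H_1: rank ker ∂_1 − rank ∂_2 = (10 − 4) − 6 = 0, and the invariant factors of ∂_2 are all 1, so H_1 ≅ 0.
  H_2: rank ker ∂_2 − rank ∂_3 = (10 − 6) − 4 = 0, and the invariant factors of ∂_3 are all 1, so H_2 ≅ 0.
  H_3: rank ker ∂_3 − rank ∂_4 = (5 − 4) − 0 = 1, and there is no ∂_4, so H_3 ≅ Z.

H_0 ≅ Z,  H_1 = 0,  H_2 = 0,  H_3 ≅ Z.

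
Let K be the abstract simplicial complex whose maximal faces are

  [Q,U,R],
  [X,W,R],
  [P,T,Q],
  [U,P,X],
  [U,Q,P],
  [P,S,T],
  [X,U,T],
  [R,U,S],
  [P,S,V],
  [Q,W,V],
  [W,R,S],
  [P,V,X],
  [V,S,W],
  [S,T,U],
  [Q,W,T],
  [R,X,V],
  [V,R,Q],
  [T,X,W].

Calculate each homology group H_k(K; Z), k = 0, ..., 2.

We work with the vertex ordering P < Q < R < S < T < U < V < W < X. The simplices of K, each written with vertices in increasing order, are:

  0-simplices (9): P, Q, R, S, T, U, V, W, X
  1-simplices (27): PQ, PS, PT, PU, PV, PX, QR, QT, QU, QV, QW, RS, RU, RV, RW, RX, ST, SU, SV, SW, TU, TW, TX, UX, VW, VX, WX
  2-simplices (18): PQT, PQU, PST, PSV, PUX, PVX, QRU, QRV, QTW, QVW, RSU, RSW, RVX, RWX, STU, SVW, TUX, TWX

giving chain groups C_0 ≅ Z^9, C_1 ≅ Z^27, C_2 ≅ Z^18.

Boundary ∂_1: C_1 → C_0 is given by ∂[p,q] = [q] − [p].
The resulting 9×27 matrix has rank 8, and its Smith normal form has invariant factors (1,1,1,1,1,1,1,1).

Boundary ∂_2: C_2 → C_1 sends each 2-simplex [p,q,r] to [q,r] − [p,r] + [p,q]. For instance
  ∂PQU = QU − PU + PQ,
  ∂RSU = SU − RU + RS.
This gives a 27×18 integer matrix of rank 18; reducing to Smith normal form yields diagonal entries (1,1,1,1,1,1,1,1,1,1,1,1,1,1,1,1,1,2).

Reading off H_k = ker ∂_k / im ∂_{k+1}:

  H_0: rank C_0 − rank ∂_1 = 9 − 8 = 1, and the invariant factors of ∂_1 are all 1, so H_0 = Z.
  H_1: rank ker ∂_1 − rank ∂_2 = (27 − 8) − 18 = 1, and ∂_2 has invariant factor 2 > 1, so H_1 = Z ⊕ Z_2.
  H_2: rank ker ∂_2 − rank ∂_3 = (18 − 18) − 0 = 0, and there is no ∂_3, so H_2 = 0.

As a check, the Euler characteristic is 9 − 27 + 18 = 0, which agrees with 1 − 1 + 0 = 0.

H_0 = Z,  H_1 = Z ⊕ Z_2,  H_2 = 0.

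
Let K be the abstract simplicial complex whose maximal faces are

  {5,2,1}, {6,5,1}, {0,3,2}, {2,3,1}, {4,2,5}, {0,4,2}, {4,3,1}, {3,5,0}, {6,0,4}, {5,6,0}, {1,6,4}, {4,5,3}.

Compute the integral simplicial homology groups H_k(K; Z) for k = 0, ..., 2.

H_0 ≅ Z,  H_1 ≅ Z_2,  H_2 = 0.

We work with the vertex ordering 0 < 1 < 2 < 3 < 4 < 5 < 6. The simplices of K, each written with vertices in increasing order, are:

  0-simplices (7): [0], [1], [2], [3], [4], [5], [6]
  1-simplices (18): [0,2], [0,3], [0,4], [0,5], [0,6], [1,2], [1,3], [1,4], [1,5], [1,6], [2,3], [2,4], [2,5], [3,4], [3,5], [4,5], [4,6], [5,6]
  2-simplices (12): [0,2,3], [0,2,4], [0,3,5], [0,4,6], [0,5,6], [1,2,3], [1,2,5], [1,3,4], [1,4,6], [1,5,6], [2,4,5], [3,4,5]

giving chain groups C_0 ≅ Z^7, C_1 ≅ Z^18, C_2 ≅ Z^12.

The boundary map ∂_1: C_1 → C_0 maps an edge to its endpoints' difference, ∂[p,q] = q − p. For instance
  ∂[2,5] = [5] − [2].
This gives a 7×18 integer matrix of rank 6; reducing to Smith normal form yields diagonal entries (1,1,1,1,1,1).

Boundary ∂_2: C_2 → C_1 maps a triangle to the signed sum of its edges. For instance
  ∂[1,5,6] = [5,6] − [1,6] + [1,5],
  ∂[1,2,3] = [2,3] − [1,3] + [1,2].
This gives a 18×12 integer matrix of rank 12; reducing to Smith normal form yields diagonal entries (1,1,1,1,1,1,1,1,1,1,1,2).

From H_k ≅ ker(∂_k) / im(∂_{k+1}) we obtain:

  H_0: rank C_0 − rank ∂_1 = 7 − 6 = 1, and the invariant factors of ∂_1 are all 1, so H_0 ≅ Z.
  H_1: rank ker ∂_1 − rank ∂_2 = (18 − 6) − 12 = 0, and ∂_2 has invariant factor 2 > 1, so H_1 ≅ Z_2.
  H_2: rank ker ∂_2 − rank ∂_3 = (12 − 12) − 0 = 0, and there is no ∂_3, so H_2 ≅ 0.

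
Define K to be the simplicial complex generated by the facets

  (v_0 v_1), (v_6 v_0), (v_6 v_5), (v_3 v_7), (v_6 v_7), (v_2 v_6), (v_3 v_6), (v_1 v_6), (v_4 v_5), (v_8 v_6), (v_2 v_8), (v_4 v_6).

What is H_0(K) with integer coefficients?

K has 9 vertices, 12 edges.
rank ∂_0 = 0, rank ∂_1 = 8 ⇒ b_0 = 9 − 0 − 8 = 1; all invariant factors of ∂_1 are 1 so no torsion. So H_0 ≅ Z.

H_0 = Z.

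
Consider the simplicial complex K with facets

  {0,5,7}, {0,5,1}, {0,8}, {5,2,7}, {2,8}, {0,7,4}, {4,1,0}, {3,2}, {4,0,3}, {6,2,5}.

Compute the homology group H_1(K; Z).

K has 9 vertices, 17 edges, 7 triangles.
rank ∂_1 = 8, rank ∂_2 = 7 ⇒ b_1 = 17 − 8 − 7 = 2; all invariant factors of ∂_2 are 1 so no torsion. So H_1 ≅ Z^2.

H_1 = Z^2.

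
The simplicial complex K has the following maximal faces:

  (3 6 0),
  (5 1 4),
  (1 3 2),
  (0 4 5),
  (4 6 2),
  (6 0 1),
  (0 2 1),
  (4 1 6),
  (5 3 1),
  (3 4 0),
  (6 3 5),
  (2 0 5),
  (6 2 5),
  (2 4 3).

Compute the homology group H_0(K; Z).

Order the vertices as 0 < 1 < 2 < 3 < 4 < 5 < 6. Listing each simplex with vertices in this order, K has dimension 2 with simplices:

  0-simplices (7): [0], [1], [2], [3], [4], [5], [6]
  1-simplices (21): [0,1], [0,2], [0,3], [0,4], [0,5], [0,6], [1,2], [1,3], [1,4], [1,5], [1,6], [2,3], [2,4], [2,5], [2,6], [3,4], [3,5], [3,6], [4,5], [4,6], [5,6]
  2-simplices (14): [0,1,2], [0,1,6], [0,2,5], [0,3,4], [0,3,6], [0,4,5], [1,2,3], [1,3,5], [1,4,5], [1,4,6], [2,3,4], [2,4,6], [2,5,6], [3,5,6]

Hence C_0 ≅ Z^7, C_1 ≅ Z^21, C_2 ≅ Z^14.

∂_1: C_1 → C_0 sends each edge [p,q] (with p < q) to q − p. For instance
  ∂[0,3] = [3] − [0].
The resulting 7×21 matrix has rank 6, and its Smith normal form has invariant factors (1,1,1,1,1,1).

∂_2: C_2 → C_1 maps a triangle to the signed sum of its edges. For instance
  ∂[1,4,5] = [4,5] − [1,5] + [1,4],
  ∂[0,1,6] = [1,6] − [0,6] + [0,1].
This gives a 21×14 integer matrix of rank 13; reducing to Smith normal form yields diagonal entries (1,1,1,1,1,1,1,1,1,1,1,1,1).

From H_k ≅ ker(∂_k) / im(∂_{k+1}) we obtain:

  H_0: rank C_0 − rank ∂_1 = 7 − 6 = 1, and the invariant factors of ∂_1 are all 1, so H_0 ≅ Z.

H_0 ≅ Z.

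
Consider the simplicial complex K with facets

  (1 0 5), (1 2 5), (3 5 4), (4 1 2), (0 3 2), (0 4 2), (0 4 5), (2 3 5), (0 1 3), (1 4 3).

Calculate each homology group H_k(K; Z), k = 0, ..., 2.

H_0 = Z,  H_1 = Z/2Z,  H_2 = 0.

Order the vertices as 0 < 1 < 2 < 3 < 4 < 5. Listing each simplex with vertices in this order, K has dimension 2 with simplices:

  0-simplices (6): [0], [1], [2], [3], [4], [5]
  1-simplices (15): [0,1], [0,2], [0,3], [0,4], [0,5], [1,2], [1,3], [1,4], [1,5], [2,3], [2,4], [2,5], [3,4], [3,5], [4,5]
  2-simplices (10): [0,1,3], [0,1,5], [0,2,3], [0,2,4], [0,4,5], [1,2,4], [1,2,5], [1,3,4], [2,3,5], [3,4,5]

giving chain groups C_0 ≅ Z^6, C_1 ≅ Z^15, C_2 ≅ Z^10.

Boundary ∂_1: C_1 → C_0 maps an edge to its endpoints' difference, ∂[p,q] = q − p. For instance
  ∂[0,2] = [2] − [0].
The resulting 6×15 matrix has rank 5, and its Smith normal form has invariant factors (1,1,1,1,1).

Boundary ∂_2: C_2 → C_1 maps a triangle to the signed sum of its edges. For instance
  ∂[0,1,3] = [1,3] − [0,3] + [0,1],
  ∂[0,2,4] = [2,4] − [0,4] + [0,2].
The resulting 15×10 matrix has rank 10, and its Smith normal form has invariant factors (1,1,1,1,1,1,1,1,1,2).

Reading off H_k = ker ∂_k / im ∂_{k+1}:

  H_0: rank C_0 − rank ∂_1 = 6 − 5 = 1, and the invariant factors of ∂_1 are all 1, so H_0 = Z.
  H_1: rank ker ∂_1 − rank ∂_2 = (15 − 5) − 10 = 0, and ∂_2 has invariant factor 2 > 1, so H_1 = Z/2Z.
  H_2: rank ker ∂_2 − rank ∂_3 = (10 − 10) − 0 = 0, and there is no ∂_3, so H_2 = 0.

(K is a triangulation of the real projective plane RP^2.)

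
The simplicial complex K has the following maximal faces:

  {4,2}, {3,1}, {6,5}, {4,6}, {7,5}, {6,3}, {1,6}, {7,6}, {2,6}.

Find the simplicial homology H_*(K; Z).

H_0 = Z,  H_1 = Z^3.

We work with the vertex ordering 1 < 2 < 3 < 4 < 5 < 6 < 7. The simplices of K, each written with vertices in increasing order, are:

  0-simplices (7): [1], [2], [3], [4], [5], [6], [7]
  1-simplices (9): [1,3], [1,6], [2,4], [2,6], [3,6], [4,6], [5,6], [5,7], [6,7]

giving chain groups C_0 ≅ Z^7, C_1 ≅ Z^9.

Boundary ∂_1: C_1 → C_0 is given by ∂[p,q] = [q] − [p]. For instance
  ∂[6,7] = [7] − [6].
This gives a 7×9 integer matrix of rank 6; reducing to Smith normal form yields diagonal entries (1,1,1,1,1,1).

Now H_k = ker ∂_k / im ∂_{k+1}, so:

  H_0: rank C_0 − rank ∂_1 = 7 − 6 = 1, and the invariant factors of ∂_1 are all 1, so H_0 = Z.
  H_1: rank ker ∂_1 − rank ∂_2 = (9 − 6) − 0 = 3, and there is no ∂_2, so H_1 = Z^3.

(K is a triangulation of a wedge of 3 circles.)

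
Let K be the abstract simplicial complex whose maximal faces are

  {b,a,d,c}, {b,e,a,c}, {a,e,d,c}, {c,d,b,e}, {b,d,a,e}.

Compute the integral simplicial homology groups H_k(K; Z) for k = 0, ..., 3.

Order the vertices as a < b < c < d < e. Listing each simplex with vertices in this order, K has dimension 3 with simplices:

  0-simplices (5): a, b, c, d, e
  1-simplices (10): ab, ac, ad, ae, bc, bd, be, cd, ce, de
  2-simplices (10): abc, abd, abe, acd, ace, ade, bcd, bce, bde, cde
  3-simplices (5): abcd, abce, abde, acde, bcde

Hence C_0 ≅ Z^5, C_1 ≅ Z^10, C_2 ≅ Z^10, C_3 ≅ Z^5.

Boundary ∂_1: C_1 → C_0 is given by ∂[p,q] = [q] − [p]. For instance
  ∂ae = e − a.
The 5×10 boundary matrix has rank 4 and Smith normal form diag(1,1,1,1).

∂_2: C_2 → C_1 sends each 2-simplex [p,q,r] to [q,r] − [p,r] + [p,q]. For instance
  ∂cde = de − ce + cd,
  ∂bce = ce − be + bc.
The resulting 10×10 matrix has rank 6, and its Smith normal form has invariant factors (1,1,1,1,1,1).

∂_3: C_3 → C_2 sends each 3-simplex σ to the alternating sum Σ_i (−1)^i (σ with its i-th vertex removed). For instance
  ∂abde = bde − ade + abe − abd,
  ∂bcde = cde − bde + bce − bcd.
The 10×5 boundary matrix has rank 4 and Smith normal form diag(1,1,1,1).

From H_k ≅ ker(∂_k) / im(∂_{k+1}) we obtain:

  H_0: rank C_0 − rank ∂_1 = 5 − 4 = 1, and the invariant factors of ∂_1 are all 1, so H_0 = Z.
  H_1: rank ker ∂_1 − rank ∂_2 = (10 − 4) − 6 = 0, and the invariant factors of ∂_2 are all 1, so H_1 = 0.
  H_2: rank ker ∂_2 − rank ∂_3 = (10 − 6) − 4 = 0, and the invariant factors of ∂_3 are all 1, so H_2 = 0.
  H_3: rank ker ∂_3 − rank ∂_4 = (5 − 4) − 0 = 1, and there is no ∂_4, so H_3 = Z.

As a check, the Euler characteristic is 5 − 10 + 10 − 5 = 0, which agrees with 1 − 0 + 0 − 1 = 0.

H_0 = Z,  H_1 = 0,  H_2 = 0,  H_3 = Z.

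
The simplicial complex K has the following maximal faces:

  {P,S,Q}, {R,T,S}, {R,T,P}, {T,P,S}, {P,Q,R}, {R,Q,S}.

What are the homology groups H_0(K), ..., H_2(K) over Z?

We work with the vertex ordering P < Q < R < S < T. The simplices of K, each written with vertices in increasing order, are:

  0-simplices (5): P, Q, R, S, T
  1-simplices (9): PQ, PR, PS, PT, QR, QS, RS, RT, ST
  2-simplices (6): PQR, PQS, PRT, PST, QRS, RST

Hence C_0 ≅ Z^5, C_1 ≅ Z^9, C_2 ≅ Z^6.

Boundary ∂_1: C_1 → C_0 sends each edge [p,q] (with p < q) to q − p.
The 5×9 boundary matrix has rank 4 and Smith normal form diag(1,1,1,1).

Boundary ∂_2: C_2 → C_1 acts by ∂[p,q,r] = [q,r] − [p,r] + [p,q]. For instance
  ∂PQS = QS − PS + PQ,
  ∂QRS = RS − QS + QR.
As a 9×6 matrix over Z this has rank 5, with invariant factors (1,1,1,1,1).

From H_k ≅ ker(∂_k) / im(∂_{k+1}) we obtain:

  H_0: rank C_0 − rank ∂_1 = 5 − 4 = 1, and the invariant factors of ∂_1 are all 1, so H_0 ≅ Z.
  H_1: rank ker ∂_1 − rank ∂_2 = (9 − 4) − 5 = 0, and the invariant factors of ∂_2 are all 1, so H_1 ≅ 0.
  H_2: rank ker ∂_2 − rank ∂_3 = (6 − 5) − 0 = 1, and there is no ∂_3, so H_2 ≅ Z.

As a check, the Euler characteristic is 5 − 9 + 6 = 2, which agrees with 1 − 0 + 1 = 2.
(K is a triangulation of the 2-sphere S^2.)

H_0 ≅ Z,  H_1 = 0,  H_2 ≅ Z.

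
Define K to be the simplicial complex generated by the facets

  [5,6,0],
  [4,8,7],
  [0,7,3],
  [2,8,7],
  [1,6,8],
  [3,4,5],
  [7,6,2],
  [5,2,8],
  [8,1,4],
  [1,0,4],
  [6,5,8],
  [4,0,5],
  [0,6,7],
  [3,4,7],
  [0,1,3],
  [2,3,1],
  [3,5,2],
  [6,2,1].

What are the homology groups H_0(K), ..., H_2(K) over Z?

H_0 = Z,  H_1 = Z ⊕ Z/2,  H_2 = 0.

Fix the vertex order 0 < 1 < 2 < 3 < 4 < 5 < 6 < 7 < 8 and write every simplex with vertices in increasing order. Then dim K = 2 and the simplices of K are:

  0-simplices (9): [0], [1], [2], [3], [4], [5], [6], [7], [8]
  1-simplices (27): (27 of them)
  2-simplices (18): [0,1,3], [0,1,4], [0,3,7], [0,4,5], [0,5,6], [0,6,7], [1,2,3], [1,2,6], [1,4,8], [1,6,8], [2,3,5], [2,5,8], [2,6,7], [2,7,8], [3,4,5], [3,4,7], [4,7,8], [5,6,8]

so the chain groups are C_0 ≅ Z^9, C_1 ≅ Z^27, C_2 ≅ Z^18.

The boundary map ∂_1: C_1 → C_0 is given by ∂[p,q] = [q] − [p]. For instance
  ∂[2,5] = [5] − [2].
The 9×27 boundary matrix has rank 8 and Smith normal form diag(1,1,1,1,1,1,1,1).

∂_2: C_2 → C_1 acts by ∂[p,q,r] = [q,r] − [p,r] + [p,q]. For instance
  ∂[0,1,4] = [1,4] − [0,4] + [0,1],
  ∂[3,4,7] = [4,7] − [3,7] + [3,4].
This gives a 27×18 integer matrix of rank 18; reducing to Smith normal form yields diagonal entries (1,1,1,1,1,1,1,1,1,1,1,1,1,1,1,1,1,2).

Reading off H_k = ker ∂_k / im ∂_{k+1}:

  H_0: rank C_0 − rank ∂_1 = 9 − 8 = 1, and the invariant factors of ∂_1 are all 1, so H_0 ≅ Z.
  H_1: rank ker ∂_1 − rank ∂_2 = (27 − 8) − 18 = 1, and ∂_2 has invariant factor 2 > 1, so H_1 ≅ Z ⊕ Z/2.
  H_2: rank ker ∂_2 − rank ∂_3 = (18 − 18) − 0 = 0, and there is no ∂_3, so H_2 ≅ 0.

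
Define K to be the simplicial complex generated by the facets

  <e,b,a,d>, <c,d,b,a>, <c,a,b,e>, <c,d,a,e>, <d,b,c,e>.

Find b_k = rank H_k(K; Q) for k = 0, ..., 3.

b_0 = 1, b_1 = 0, b_2 = 0, b_3 = 1.

We work with the vertex ordering a < b < c < d < e. The simplices of K, each written with vertices in increasing order, are:

  0-simplices (5): a, b, c, d, e
  1-simplices (10): ab, ac, ad, ae, bc, bd, be, cd, ce, de
  2-simplices (10): abc, abd, abe, acd, ace, ade, bcd, bce, bde, cde
  3-simplices (5): abcd, abce, abde, acde, bcde

Hence C_0 ≅ Z^5, C_1 ≅ Z^10, C_2 ≅ Z^10, C_3 ≅ Z^5.

Boundary ∂_1: C_1 → C_0 sends each edge [p,q] (with p < q) to q − p. For instance
  ∂de = e − d.
The 5×10 boundary matrix has rank 4 and Smith normal form diag(1,1,1,1).

Boundary ∂_2: C_2 → C_1 maps a triangle to the signed sum of its edges. For instance
  ∂abe = be − ae + ab,
  ∂abd = bd − ad + ab.
As a 10×10 matrix over Z this has rank 6, with invariant factors (1,1,1,1,1,1).

Boundary ∂_3: C_3 → C_2 sends each 3-simplex σ to the alternating sum Σ_i (−1)^i (σ with its i-th vertex removed). For instance
  ∂abce = bce − ace + abe − abc,
  ∂bcde = cde − bde + bce − bcd.
This gives a 10×5 integer matrix of rank 4; reducing to Smith normal form yields diagonal entries (1,1,1,1).

Now H_k = ker ∂_k / im ∂_{k+1}, so:

  H_0: rank C_0 − rank ∂_1 = 5 − 4 = 1, and the invariant factors of ∂_1 are all 1, so H_0 = Z.
  H_1: rank ker ∂_1 − rank ∂_2 = (10 − 4) − 6 = 0, and the invariant factors of ∂_2 are all 1, so H_1 = 0.
  H_2: rank ker ∂_2 − rank ∂_3 = (10 − 6) − 4 = 0, and the invariant factors of ∂_3 are all 1, so H_2 = 0.
  H_3: rank ker ∂_3 − rank ∂_4 = (5 − 4) − 0 = 1, and there is no ∂_4, so H_3 = Z.

As a check, the Euler characteristic is 5 − 10 + 10 − 5 = 0, which agrees with 1 − 0 + 0 − 1 = 0.
(K is a triangulation of the 3-sphere S^3.)

Hence the Betti numbers are b_0 = 1, b_1 = 0, b_2 = 0, b_3 = 1.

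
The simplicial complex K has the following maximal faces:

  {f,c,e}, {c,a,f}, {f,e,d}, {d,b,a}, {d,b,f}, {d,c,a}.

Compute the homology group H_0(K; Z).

H_0 ≅ Z.

Fix the vertex order a < b < c < d < e < f and write every simplex with vertices in increasing order. Then dim K = 2 and the simplices of K are:

  0-simplices (6): a, b, c, d, e, f
  1-simplices (12): ab, ac, ad, af, bd, bf, cd, ce, cf, de, df, ef
  2-simplices (6): abd, acd, acf, bdf, cef, def

giving chain groups C_0 ≅ Z^6, C_1 ≅ Z^12, C_2 ≅ Z^6.

The boundary map ∂_1: C_1 → C_0 sends each edge [p,q] (with p < q) to q − p. For instance
  ∂cf = f − c.
The 6×12 boundary matrix has rank 5 and Smith normal form diag(1,1,1,1,1).

Boundary ∂_2: C_2 → C_1 maps a triangle to the signed sum of its edges. For instance
  ∂cef = ef − cf + ce,
  ∂def = ef − df + de.
This gives a 12×6 integer matrix of rank 6; reducing to Smith normal form yields diagonal entries (1,1,1,1,1,1).

Reading off H_k = ker ∂_k / im ∂_{k+1}:

  H_0: rank C_0 − rank ∂_1 = 6 − 5 = 1, and the invariant factors of ∂_1 are all 1, so H_0 ≅ Z.

(K is a triangulation of the cylinder S^1 x I.)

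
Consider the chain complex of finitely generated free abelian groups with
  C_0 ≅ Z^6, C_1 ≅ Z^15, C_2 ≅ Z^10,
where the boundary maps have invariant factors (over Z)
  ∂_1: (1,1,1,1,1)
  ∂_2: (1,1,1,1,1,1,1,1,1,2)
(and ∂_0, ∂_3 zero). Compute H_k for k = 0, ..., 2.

H_0 ≅ Z,  H_1 ≅ Z_2,  H_2 = 0.

H_0: b_0 = 6 − 0 − 5 = 1; torsion from ∂_1 factors > 1: none. So H_0 ≅ Z.
H_1: b_1 = 15 − 5 − 10 = 0; torsion from ∂_2 factors > 1: [2]. So H_1 ≅ Z_2.
H_2: b_2 = 10 − 10 − 0 = 0; torsion from ∂_3 factors > 1: none. So H_2 ≅ 0.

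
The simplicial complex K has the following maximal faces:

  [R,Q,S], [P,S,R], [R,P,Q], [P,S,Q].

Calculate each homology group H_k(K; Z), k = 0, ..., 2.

H_0 ≅ Z,  H_1 = 0,  H_2 ≅ Z.

Order the vertices as P < Q < R < S. Listing each simplex with vertices in this order, K has dimension 2 with simplices:

  0-simplices (4): P, Q, R, S
  1-simplices (6): PQ, PR, PS, QR, QS, RS
  2-simplices (4): PQR, PQS, PRS, QRS

so the chain groups are C_0 ≅ Z^4, C_1 ≅ Z^6, C_2 ≅ Z^4.

The boundary map ∂_1: C_1 → C_0 is given by ∂[p,q] = [q] − [p].
This gives a 4×6 integer matrix of rank 3; reducing to Smith normal form yields diagonal entries (1,1,1).

Boundary ∂_2: C_2 → C_1 acts by ∂[p,q,r] = [q,r] − [p,r] + [p,q]. For instance
  ∂PRS = RS − PS + PR,
  ∂PQS = QS − PS + PQ.
As a 6×4 matrix over Z this has rank 3, with invariant factors (1,1,1).

Computing H_k = (kernel of ∂_k) / (image of ∂_{k+1}):

  H_0: rank C_0 − rank ∂_1 = 4 − 3 = 1, and the invariant factors of ∂_1 are all 1, so H_0 = Z.
  H_1: rank ker ∂_1 − rank ∂_2 = (6 − 3) − 3 = 0, and the invariant factors of ∂_2 are all 1, so H_1 = 0.
  H_2: rank ker ∂_2 − rank ∂_3 = (4 − 3) − 0 = 1, and there is no ∂_3, so H_2 = Z.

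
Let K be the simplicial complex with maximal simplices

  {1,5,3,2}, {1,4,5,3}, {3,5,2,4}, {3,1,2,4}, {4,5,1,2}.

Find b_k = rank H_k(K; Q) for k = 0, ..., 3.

b_0 = 1, b_1 = 0, b_2 = 0, b_3 = 1.

Take the total order 1 < 2 < 3 < 4 < 5 on the vertex set. Then K (dimension 3) consists of the simplices:

  0-simplices (5): [1], [2], [3], [4], [5]
  1-simplices (10): [1,2], [1,3], [1,4], [1,5], [2,3], [2,4], [2,5], [3,4], [3,5], [4,5]
  2-simplices (10): [1,2,3], [1,2,4], [1,2,5], [1,3,4], [1,3,5], [1,4,5], [2,3,4], [2,3,5], [2,4,5], [3,4,5]
  3-simplices (5): [1,2,3,4], [1,2,3,5], [1,2,4,5], [1,3,4,5], [2,3,4,5]

Hence C_0 ≅ Z^5, C_1 ≅ Z^10, C_2 ≅ Z^10, C_3 ≅ Z^5.

Boundary ∂_1: C_1 → C_0 is given by ∂[p,q] = [q] − [p]. For instance
  ∂[4,5] = [5] − [4].
The 5×10 boundary matrix has rank 4 and Smith normal form diag(1,1,1,1).

∂_2: C_2 → C_1 sends each 2-simplex [p,q,r] to [q,r] − [p,r] + [p,q]. For instance
  ∂[1,2,3] = [2,3] − [1,3] + [1,2],
  ∂[2,3,4] = [3,4] − [2,4] + [2,3].
The resulting 10×10 matrix has rank 6, and its Smith normal form has invariant factors (1,1,1,1,1,1).

∂_3: C_3 → C_2 sends each 3-simplex σ to the alternating sum Σ_i (−1)^i (σ with its i-th vertex removed). For instance
  ∂[1,2,4,5] = [2,4,5] − [1,4,5] + [1,2,5] − [1,2,4],
  ∂[1,2,3,5] = [2,3,5] − [1,3,5] + [1,2,5] − [1,2,3].
The 10×5 boundary matrix has rank 4 and Smith normal form diag(1,1,1,1).

From H_k ≅ ker(∂_k) / im(∂_{k+1}) we obtain:

  H_0: rank C_0 − rank ∂_1 = 5 − 4 = 1, and the invariant factors of ∂_1 are all 1, so H_0 = Z.
  H_1: rank ker ∂_1 − rank ∂_2 = (10 − 4) − 6 = 0, and the invariant factors of ∂_2 are all 1, so H_1 = 0.
  H_2: rank ker ∂_2 − rank ∂_3 = (10 − 6) − 4 = 0, and the invariant factors of ∂_3 are all 1, so H_2 = 0.
  H_3: rank ker ∂_3 − rank ∂_4 = (5 − 4) − 0 = 1, and there is no ∂_4, so H_3 = Z.

(K is a triangulation of the 3-sphere S^3.)

Hence the Betti numbers are b_0 = 1, b_1 = 0, b_2 = 0, b_3 = 1.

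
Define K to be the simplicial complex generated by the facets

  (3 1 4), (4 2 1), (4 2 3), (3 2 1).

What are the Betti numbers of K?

b_0 = 1, b_1 = 0, b_2 = 1.

Order the vertices as 1 < 2 < 3 < 4. Listing each simplex with vertices in this order, K has dimension 2 with simplices:

  0-simplices (4): [1], [2], [3], [4]
  1-simplices (6): [1,2], [1,3], [1,4], [2,3], [2,4], [3,4]
  2-simplices (4): [1,2,3], [1,2,4], [1,3,4], [2,3,4]

so the chain groups are C_0 ≅ Z^4, C_1 ≅ Z^6, C_2 ≅ Z^4.

∂_1: C_1 → C_0 maps an edge to its endpoints' difference, ∂[p,q] = q − p. For instance
  ∂[2,3] = [3] − [2].
The 4×6 boundary matrix has rank 3 and Smith normal form diag(1,1,1).

The boundary map ∂_2: C_2 → C_1 acts by ∂[p,q,r] = [q,r] − [p,r] + [p,q]. For instance
  ∂[1,2,4] = [2,4] − [1,4] + [1,2],
  ∂[2,3,4] = [3,4] − [2,4] + [2,3].
This gives a 6×4 integer matrix of rank 3; reducing to Smith normal form yields diagonal entries (1,1,1).

Reading off H_k = ker ∂_k / im ∂_{k+1}:

  H_0: rank C_0 − rank ∂_1 = 4 − 3 = 1, and the invariant factors of ∂_1 are all 1, so H_0 ≅ Z.
  H_1: rank ker ∂_1 − rank ∂_2 = (6 − 3) − 3 = 0, and the invariant factors of ∂_2 are all 1, so H_1 ≅ 0.
  H_2: rank ker ∂_2 − rank ∂_3 = (4 − 3) − 0 = 1, and there is no ∂_3, so H_2 ≅ Z.

Hence the Betti numbers are b_0 = 1, b_1 = 0, b_2 = 1.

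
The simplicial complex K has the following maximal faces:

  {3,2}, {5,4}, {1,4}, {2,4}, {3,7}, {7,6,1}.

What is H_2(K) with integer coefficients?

H_2 ≅ 0.

Order the vertices as 1 < 2 < 3 < 4 < 5 < 6 < 7. Listing each simplex with vertices in this order, K has dimension 2 with simplices:

  0-simplices (7): [1], [2], [3], [4], [5], [6], [7]
  1-simplices (8): [1,4], [1,6], [1,7], [2,3], [2,4], [3,7], [4,5], [6,7]
  2-simplices (1): [1,6,7]

so the chain groups are C_0 ≅ Z^7, C_1 ≅ Z^8, C_2 ≅ Z^1.

Boundary ∂_1: C_1 → C_0 maps an edge to its endpoints' difference, ∂[p,q] = q − p.
As a 7×8 matrix over Z this has rank 6, with invariant factors (1,1,1,1,1,1).

∂_2: C_2 → C_1 sends each 2-simplex [p,q,r] to [q,r] − [p,r] + [p,q]. For instance
  ∂[1,6,7] = [6,7] − [1,7] + [1,6].
The resulting 8×1 matrix has rank 1, and its Smith normal form has invariant factors (1).

Computing H_k = (kernel of ∂_k) / (image of ∂_{k+1}):

  H_2: rank ker ∂_2 − rank ∂_3 = (1 − 1) − 0 = 0, and there is no ∂_3, so H_2 ≅ 0.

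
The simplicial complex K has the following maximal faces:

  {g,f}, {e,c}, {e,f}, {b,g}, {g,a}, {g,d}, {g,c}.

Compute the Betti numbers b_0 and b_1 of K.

b_0 = 1, b_1 = 1.

We work with the vertex ordering a < b < c < d < e < f < g. The simplices of K, each written with vertices in increasing order, are:

  0-simplices (7): a, b, c, d, e, f, g
  1-simplices (7): ag, bg, ce, cg, dg, ef, fg

Hence C_0 ≅ Z^7, C_1 ≅ Z^7.

Boundary ∂_1: C_1 → C_0 maps an edge to its endpoints' difference, ∂[p,q] = q − p.
The 7×7 boundary matrix has rank 6 and Smith normal form diag(1,1,1,1,1,1).

Computing H_k = (kernel of ∂_k) / (image of ∂_{k+1}):

  H_0: rank C_0 − rank ∂_1 = 7 − 6 = 1, and the invariant factors of ∂_1 are all 1, so H_0 = Z.
  H_1: rank ker ∂_1 − rank ∂_2 = (7 − 6) − 0 = 1, and there is no ∂_2, so H_1 = Z.

Hence the Betti numbers are b_0 = 1, b_1 = 1.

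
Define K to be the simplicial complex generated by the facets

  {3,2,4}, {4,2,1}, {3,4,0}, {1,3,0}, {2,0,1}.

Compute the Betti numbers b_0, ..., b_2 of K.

b_0 = 1, b_1 = 1, b_2 = 0.

We work with the vertex ordering 0 < 1 < 2 < 3 < 4. The simplices of K, each written with vertices in increasing order, are:

  0-simplices (5): [0], [1], [2], [3], [4]
  1-simplices (10): [0,1], [0,2], [0,3], [0,4], [1,2], [1,3], [1,4], [2,3], [2,4], [3,4]
  2-simplices (5): [0,1,2], [0,1,3], [0,3,4], [1,2,4], [2,3,4]

so the chain groups are C_0 ≅ Z^5, C_1 ≅ Z^10, C_2 ≅ Z^5.

∂_1: C_1 → C_0 sends each edge [p,q] (with p < q) to q − p.
The 5×10 boundary matrix has rank 4 and Smith normal form diag(1,1,1,1).

The boundary map ∂_2: C_2 → C_1 maps a triangle to the signed sum of its edges. For instance
  ∂[2,3,4] = [3,4] − [2,4] + [2,3],
  ∂[0,3,4] = [3,4] − [0,4] + [0,3].
As a 10×5 matrix over Z this has rank 5, with invariant factors (1,1,1,1,1).

Now H_k = ker ∂_k / im ∂_{k+1}, so:

  H_0: rank C_0 − rank ∂_1 = 5 − 4 = 1, and the invariant factors of ∂_1 are all 1, so H_0 = Z.
  H_1: rank ker ∂_1 − rank ∂_2 = (10 − 4) − 5 = 1, and the invariant factors of ∂_2 are all 1, so H_1 = Z.
  H_2: rank ker ∂_2 − rank ∂_3 = (5 − 5) − 0 = 0, and there is no ∂_3, so H_2 = 0.

Hence the Betti numbers are b_0 = 1, b_1 = 1, b_2 = 0.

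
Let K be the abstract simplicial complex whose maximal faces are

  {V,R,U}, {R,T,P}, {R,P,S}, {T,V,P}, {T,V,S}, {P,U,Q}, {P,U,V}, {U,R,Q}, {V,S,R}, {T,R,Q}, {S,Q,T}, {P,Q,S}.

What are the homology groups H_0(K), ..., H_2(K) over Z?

Take the total order P < Q < R < S < T < U < V on the vertex set. Then K (dimension 2) consists of the simplices:

  0-simplices (7): P, Q, R, S, T, U, V
  1-simplices (18): PQ, PR, PS, PT, PU, PV, QR, QS, QT, QU, RS, RT, RU, RV, ST, SV, TV, UV
  2-simplices (12): PQS, PQU, PRS, PRT, PTV, PUV, QRT, QRU, QST, RSV, RUV, STV

Hence C_0 ≅ Z^7, C_1 ≅ Z^18, C_2 ≅ Z^12.

The boundary map ∂_1: C_1 → C_0 sends each edge [p,q] (with p < q) to q − p.
The 7×18 boundary matrix has rank 6 and Smith normal form diag(1,1,1,1,1,1).

The boundary map ∂_2: C_2 → C_1 acts by ∂[p,q,r] = [q,r] − [p,r] + [p,q]. For instance
  ∂PQU = QU − PU + PQ,
  ∂STV = TV − SV + ST.
The 18×12 boundary matrix has rank 12 and Smith normal form diag(1,1,1,1,1,1,1,1,1,1,1,2).

Computing H_k = (kernel of ∂_k) / (image of ∂_{k+1}):

  H_0: rank C_0 − rank ∂_1 = 7 − 6 = 1, and the invariant factors of ∂_1 are all 1, so H_0 ≅ Z.
  H_1: rank ker ∂_1 − rank ∂_2 = (18 − 6) − 12 = 0, and ∂_2 has invariant factor 2 > 1, so H_1 ≅ Z/2Z.
  H_2: rank ker ∂_2 − rank ∂_3 = (12 − 12) − 0 = 0, and there is no ∂_3, so H_2 ≅ 0.

As a check, the Euler characteristic is 7 − 18 + 12 = 1, which agrees with 1 − 0 + 0 = 1.

H_0 ≅ Z,  H_1 ≅ Z/2Z,  H_2 = 0.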